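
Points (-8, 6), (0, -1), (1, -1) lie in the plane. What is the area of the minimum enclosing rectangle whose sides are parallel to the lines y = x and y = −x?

16

In coordinates u = x + y, v = x − y the rectangle is axis-aligned; the map (x,y)→(u,v) scales areas by 2.
u-values: -2, -1, 0; range = 0 − (-2) = 2.
v-values: -14, 1, 2; range = 2 − (-14) = 16.
Area = (2 × 16) / 2 = 16.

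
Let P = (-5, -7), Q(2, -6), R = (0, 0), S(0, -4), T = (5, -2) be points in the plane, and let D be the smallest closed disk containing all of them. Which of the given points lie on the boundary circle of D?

The farthest pair is P–T with squared distance 125. The circle on this segment as diameter has centre (0, -4.5) and r² = 125/4 = 31.25.
Check Q: distance² to centre = 6.25 ≤ 31.25, so it lies inside.
All remaining points lie in this disk, and no smaller disk contains both endpoints, so this is the minimum enclosing circle.
The points at distance exactly r from the centre are P, T — 2 points.

P, T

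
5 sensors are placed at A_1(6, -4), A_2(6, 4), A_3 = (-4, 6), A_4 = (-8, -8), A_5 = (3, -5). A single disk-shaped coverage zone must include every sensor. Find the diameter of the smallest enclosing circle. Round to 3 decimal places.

A smallest enclosing disk is always determined by at most three of the input points on its boundary.
The farthest pair is A_2–A_4 with squared distance 340. The circle on this segment as diameter has centre (-1, -2) and r² = 340/4 = 85.
Check A_1: distance² to centre = 53 ≤ 85, so it lies inside.
All remaining points lie in this disk, and no smaller disk contains both endpoints, so this is the minimum enclosing circle.
Diameter = 2r = 2√85 ≈ 18.439.

18.439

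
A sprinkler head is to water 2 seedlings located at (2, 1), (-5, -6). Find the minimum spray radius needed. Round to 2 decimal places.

4.95

The smallest circle enclosing two points has them as diameter endpoints.
Centre = midpoint = (-1.5, -2.5); r² = |(2, 1)−(-5, -6)|²/4 = 98/4 = 24.5.
r = √(24.5) ≈ 4.95.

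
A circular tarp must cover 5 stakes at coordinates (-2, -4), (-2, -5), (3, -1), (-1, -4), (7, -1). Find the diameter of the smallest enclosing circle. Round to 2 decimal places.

9.85

The minimum enclosing circle of a finite set is fixed by two of the points (as a diameter) or three (as a circumcircle).
The farthest pair is (-2, -5)–(7, -1) with squared distance 97. The circle on this segment as diameter has centre (2.5, -3) and r² = 97/4 = 24.25.
Check (-2, -4): distance² to centre = 21.25 ≤ 24.25, so it lies inside.
All remaining points lie in this disk, and no smaller disk contains both endpoints, so this is the minimum enclosing circle.
Diameter = 2r = 2√(24.25) ≈ 9.85.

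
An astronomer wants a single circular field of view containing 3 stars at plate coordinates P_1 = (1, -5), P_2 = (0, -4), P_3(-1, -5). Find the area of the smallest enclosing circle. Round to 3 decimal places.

Side lengths²: P_1P_2² = 2, P_1P_3² = 4, P_2P_3² = 2.
Since P_1P_3² = 4 ≥ 2 + 2 = 4, the angle opposite P_1P_3 is not acute, so the smallest enclosing circle has P_1P_3 as diameter.
Centre = midpoint of P_1P_3 = (0, -5), r² = 4/4 = 1.
Area = π·r² = π·1 ≈ 3.142.

3.142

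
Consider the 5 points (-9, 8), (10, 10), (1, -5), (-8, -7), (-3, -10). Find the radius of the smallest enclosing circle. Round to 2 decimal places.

A smallest enclosing disk is always determined by at most three of the input points on its boundary.
The farthest pair is (10, 10)–(-8, -7) with squared distance 613. The circle on this segment as diameter has centre (1, 1.5) and r² = 613/4 = 153.25.
Check (-9, 8): distance² to centre = 142.25 ≤ 153.25, so it lies inside.
All remaining points lie in this disk, and no smaller disk contains both endpoints, so this is the minimum enclosing circle.
r = √(153.25) ≈ 12.38.

12.38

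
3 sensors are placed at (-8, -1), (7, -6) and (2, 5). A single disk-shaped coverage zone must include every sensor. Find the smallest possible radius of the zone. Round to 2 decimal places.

7.96

Call the three points A, B, C in the order given.
Side lengths²: AB² = 250, AC² = 136, BC² = 146.
Since AB² = 250 < 146 + 136 = 282, the triangle is acute, so the smallest enclosing circle is the circumcircle.
Circumcentre = (-3/14, -37/14), r² = 6205/98.
r = √(6205/98) ≈ 7.96.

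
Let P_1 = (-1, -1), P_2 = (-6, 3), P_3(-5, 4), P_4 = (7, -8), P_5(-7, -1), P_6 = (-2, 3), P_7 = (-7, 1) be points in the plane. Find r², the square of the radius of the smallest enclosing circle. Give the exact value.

72.5

By Welzl's lemma the MEC is supported by two points (diametrically opposite) or three points (on a circumcircle).
The farthest pair is P_2–P_4 with squared distance 290. The circle on this segment as diameter has centre (0.5, -2.5) and r² = 290/4 = 72.5.
Check P_1: distance² to centre = 4.5 ≤ 72.5, so it lies inside.
All remaining points lie in this disk, and no smaller disk contains both endpoints, so this is the minimum enclosing circle.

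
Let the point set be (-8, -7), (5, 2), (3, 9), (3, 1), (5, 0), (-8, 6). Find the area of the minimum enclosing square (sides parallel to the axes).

The bounding box has width 13 and height 16.
An axis-aligned square enclosing the set must have side ≥ max(width, height).
So the minimum side is max(13, 16) = 16.
Area = 16² = 256.

256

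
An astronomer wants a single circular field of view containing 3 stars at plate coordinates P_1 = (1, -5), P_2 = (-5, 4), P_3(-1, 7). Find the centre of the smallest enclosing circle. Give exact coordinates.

Side lengths²: P_1P_2² = 117, P_1P_3² = 148, P_2P_3² = 25.
Since P_1P_3² = 148 ≥ 117 + 25 = 142, the angle opposite P_1P_3 is not acute, so the smallest enclosing circle has P_1P_3 as diameter.
Centre = midpoint of P_1P_3 = (0, 1), r² = 148/4 = 37.
Centre = (0, 1).

(0, 1)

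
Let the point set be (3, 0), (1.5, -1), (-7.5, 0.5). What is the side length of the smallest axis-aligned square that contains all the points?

The bounding box has width 10.5 and height 1.5.
An axis-aligned square enclosing the set must have side ≥ max(width, height).
So the minimum side is max(10.5, 1.5) = 10.5.

10.5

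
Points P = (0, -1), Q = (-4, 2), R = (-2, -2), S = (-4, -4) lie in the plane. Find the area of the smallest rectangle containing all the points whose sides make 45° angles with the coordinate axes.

In coordinates u = x + y, v = x − y the rectangle is axis-aligned; the map (x,y)→(u,v) scales areas by 2.
u-values: -1, -2, -4, -8; range = -1 − (-8) = 7.
v-values: 1, -6, 0, 0; range = 1 − (-6) = 7.
Area = (7 × 7) / 2 = 24.5.

24.5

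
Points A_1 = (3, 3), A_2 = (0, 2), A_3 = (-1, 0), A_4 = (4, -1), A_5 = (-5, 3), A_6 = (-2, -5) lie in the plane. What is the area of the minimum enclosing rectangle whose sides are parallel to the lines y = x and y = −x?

84.5

In coordinates u = x + y, v = x − y the rectangle is axis-aligned; the map (x,y)→(u,v) scales areas by 2.
u-values: 6, 2, -1, 3, -2, -7; range = 6 − (-7) = 13.
v-values: 0, -2, -1, 5, -8, 3; range = 5 − (-8) = 13.
Area = (13 × 13) / 2 = 84.5.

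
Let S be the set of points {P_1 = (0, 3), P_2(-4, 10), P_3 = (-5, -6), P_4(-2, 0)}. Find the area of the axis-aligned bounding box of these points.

80

x ranges over [-5, 0], width 5.
y ranges over [-6, 10], height 16.
Area = 5 × 16 = 80.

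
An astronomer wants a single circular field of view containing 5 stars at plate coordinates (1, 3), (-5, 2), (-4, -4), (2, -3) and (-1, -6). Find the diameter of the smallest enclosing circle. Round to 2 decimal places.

9.65

The minimum enclosing circle is determined by three boundary points: (1, 3), (-5, 2), (-1, -6).
Their circumcentre is (-18/13, -31/26) with r² = 15725/676.
The farthest remaining point (-4, -4) is at distance² 9953/676 ≤ 15725/676.
Diameter = 2r = 2√(15725/676) ≈ 9.65.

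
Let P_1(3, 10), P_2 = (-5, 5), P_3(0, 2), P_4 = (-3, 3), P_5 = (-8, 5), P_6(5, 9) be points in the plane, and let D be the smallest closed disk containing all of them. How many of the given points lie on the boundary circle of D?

2

A smallest enclosing disk is always determined by at most three of the input points on its boundary.
The farthest pair is P_5–P_6 with squared distance 185. The circle on this segment as diameter has centre (-1.5, 7) and r² = 185/4 = 46.25.
Check P_1: distance² to centre = 29.25 ≤ 46.25, so it lies inside.
All remaining points lie in this disk, and no smaller disk contains both endpoints, so this is the minimum enclosing circle.
The points at distance exactly r from the centre are P_5, P_6 — 2 points.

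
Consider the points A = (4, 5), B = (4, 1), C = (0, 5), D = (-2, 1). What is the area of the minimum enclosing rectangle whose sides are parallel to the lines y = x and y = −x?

In coordinates u = x + y, v = x − y the rectangle is axis-aligned; the map (x,y)→(u,v) scales areas by 2.
u-values: 9, 5, 5, -1; range = 9 − (-1) = 10.
v-values: -1, 3, -5, -3; range = 3 − (-5) = 8.
Area = (10 × 8) / 2 = 40.

40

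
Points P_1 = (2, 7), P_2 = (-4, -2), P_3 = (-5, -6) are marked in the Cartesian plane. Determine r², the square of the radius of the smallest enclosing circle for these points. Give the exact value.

Side lengths²: P_1P_2² = 117, P_1P_3² = 218, P_2P_3² = 17.
Since P_1P_3² = 218 ≥ 117 + 17 = 134, the angle opposite P_1P_3 is not acute, so the smallest enclosing circle has P_1P_3 as diameter.
Centre = midpoint of P_1P_3 = (-1.5, 0.5), r² = 218/4 = 54.5.

54.5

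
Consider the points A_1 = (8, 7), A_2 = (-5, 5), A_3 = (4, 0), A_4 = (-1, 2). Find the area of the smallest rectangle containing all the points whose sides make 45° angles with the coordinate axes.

In coordinates u = x + y, v = x − y the rectangle is axis-aligned; the map (x,y)→(u,v) scales areas by 2.
u-values: 15, 0, 4, 1; range = 15 − 0 = 15.
v-values: 1, -10, 4, -3; range = 4 − (-10) = 14.
Area = (15 × 14) / 2 = 105.

105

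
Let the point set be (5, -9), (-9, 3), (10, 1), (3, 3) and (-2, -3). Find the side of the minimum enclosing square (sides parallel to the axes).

The bounding box has width 19 and height 12.
An axis-aligned square enclosing the set must have side ≥ max(width, height).
So the minimum side is max(19, 12) = 19.

19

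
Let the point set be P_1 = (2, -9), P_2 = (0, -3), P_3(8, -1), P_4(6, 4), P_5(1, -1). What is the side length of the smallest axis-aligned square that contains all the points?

13

The bounding box has width 8 and height 13.
An axis-aligned square enclosing the set must have side ≥ max(width, height).
So the minimum side is max(8, 13) = 13.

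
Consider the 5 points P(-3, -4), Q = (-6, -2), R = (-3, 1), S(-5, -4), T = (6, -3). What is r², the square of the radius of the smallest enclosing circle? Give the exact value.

36.25

The minimum enclosing circle of a finite set is fixed by two of the points (as a diameter) or three (as a circumcircle).
The farthest pair is Q–T with squared distance 145. The circle on this segment as diameter has centre (0, -2.5) and r² = 145/4 = 36.25.
Check P: distance² to centre = 11.25 ≤ 36.25, so it lies inside.
All remaining points lie in this disk, and no smaller disk contains both endpoints, so this is the minimum enclosing circle.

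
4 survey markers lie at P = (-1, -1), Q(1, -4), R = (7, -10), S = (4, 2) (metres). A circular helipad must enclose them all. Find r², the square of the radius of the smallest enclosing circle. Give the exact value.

41905/1058

By Welzl's lemma the MEC is supported by two points (diametrically opposite) or three points (on a circumcircle).
The minimum enclosing circle is determined by three boundary points: P, R, S.
Their circumcentre is (201/46, -197/46) with r² = 41905/1058.
The farthest remaining point Q is at distance² 12097/1058 ≤ 41905/1058.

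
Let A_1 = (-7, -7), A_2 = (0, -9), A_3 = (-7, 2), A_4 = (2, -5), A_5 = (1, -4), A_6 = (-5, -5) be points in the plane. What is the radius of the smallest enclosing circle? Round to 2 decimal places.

The farthest pair is A_2–A_3 with squared distance 170. The circle on this segment as diameter has centre (-3.5, -3.5) and r² = 170/4 = 42.5.
Check A_1: distance² to centre = 24.5 ≤ 42.5, so it lies inside.
All remaining points lie in this disk, and no smaller disk contains both endpoints, so this is the minimum enclosing circle.
r = √(42.5) ≈ 6.52.

6.52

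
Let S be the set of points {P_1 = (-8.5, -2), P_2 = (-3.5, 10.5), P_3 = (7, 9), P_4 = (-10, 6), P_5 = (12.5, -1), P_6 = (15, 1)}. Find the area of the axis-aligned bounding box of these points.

312.5

x ranges over [-10, 15], width 25.
y ranges over [-2, 10.5], height 12.5.
Area = 25 × 12.5 = 312.5.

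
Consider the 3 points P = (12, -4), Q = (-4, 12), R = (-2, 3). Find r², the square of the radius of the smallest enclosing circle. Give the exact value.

Side lengths²: PQ² = 512, PR² = 245, QR² = 85.
Since PQ² = 512 ≥ 245 + 85 = 330, the angle opposite PQ is not acute, so the smallest enclosing circle has PQ as diameter.
Centre = midpoint of PQ = (4, 4), r² = 512/4 = 128.

128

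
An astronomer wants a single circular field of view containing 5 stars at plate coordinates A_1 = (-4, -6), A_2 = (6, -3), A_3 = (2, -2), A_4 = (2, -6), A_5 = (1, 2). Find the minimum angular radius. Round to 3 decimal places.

By Welzl's lemma the MEC is supported by two points (diametrically opposite) or three points (on a circumcircle).
The minimum enclosing circle is determined by three boundary points: A_1, A_2, A_5.
Their circumcentre is (17/26, -87/26) with r² = 9701/338.
The farthest remaining point A_4 is at distance² 2993/338 ≤ 9701/338.
r = √(9701/338) ≈ 5.357.

5.357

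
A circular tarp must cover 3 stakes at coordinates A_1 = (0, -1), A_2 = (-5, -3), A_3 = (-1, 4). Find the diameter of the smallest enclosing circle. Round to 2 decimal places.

8.06

Side lengths²: A_1A_2² = 29, A_1A_3² = 26, A_2A_3² = 65.
Since A_2A_3² = 65 ≥ 29 + 26 = 55, the angle opposite A_2A_3 is not acute, so the smallest enclosing circle has A_2A_3 as diameter.
Centre = midpoint of A_2A_3 = (-3, 0.5), r² = 65/4 = 16.25.
Diameter = 2r = 2√(16.25) ≈ 8.06.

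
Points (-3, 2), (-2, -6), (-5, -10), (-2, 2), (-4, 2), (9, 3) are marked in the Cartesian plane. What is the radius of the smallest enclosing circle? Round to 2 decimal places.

By Welzl's lemma the MEC is supported by two points (diametrically opposite) or three points (on a circumcircle).
The farthest pair is (-5, -10)–(9, 3) with squared distance 365. The circle on this segment as diameter has centre (2, -3.5) and r² = 365/4 = 91.25.
Check (-3, 2): distance² to centre = 55.25 ≤ 91.25, so it lies inside.
All remaining points lie in this disk, and no smaller disk contains both endpoints, so this is the minimum enclosing circle.
r = √(91.25) ≈ 9.55.

9.55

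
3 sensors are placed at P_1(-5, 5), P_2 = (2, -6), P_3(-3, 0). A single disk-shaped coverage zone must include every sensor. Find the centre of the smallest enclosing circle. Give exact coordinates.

Side lengths²: P_1P_2² = 170, P_1P_3² = 29, P_2P_3² = 61.
Since P_1P_2² = 170 ≥ 61 + 29 = 90, the angle opposite P_1P_2 is not acute, so the smallest enclosing circle has P_1P_2 as diameter.
Centre = midpoint of P_1P_2 = (-1.5, -0.5), r² = 170/4 = 42.5.
Centre = (-1.5, -0.5).

(-1.5, -0.5)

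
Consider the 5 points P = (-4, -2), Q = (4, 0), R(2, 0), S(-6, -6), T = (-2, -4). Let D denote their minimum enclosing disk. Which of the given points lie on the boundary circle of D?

Q, S

The farthest pair is Q–S with squared distance 136. The circle on this segment as diameter has centre (-1, -3) and r² = 136/4 = 34.
Check P: distance² to centre = 10 ≤ 34, so it lies inside.
All remaining points lie in this disk, and no smaller disk contains both endpoints, so this is the minimum enclosing circle.
The points at distance exactly r from the centre are Q, S — 2 points.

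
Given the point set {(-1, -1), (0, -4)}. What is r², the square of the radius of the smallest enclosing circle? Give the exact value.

2.5

The smallest circle enclosing two points has them as diameter endpoints.
Centre = midpoint = (-0.5, -2.5); r² = |(-1, -1)−(0, -4)|²/4 = 10/4 = 2.5.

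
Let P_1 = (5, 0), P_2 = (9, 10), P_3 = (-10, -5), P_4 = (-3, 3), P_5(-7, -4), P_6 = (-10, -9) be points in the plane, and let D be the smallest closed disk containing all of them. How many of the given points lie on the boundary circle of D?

2

A smallest enclosing disk is always determined by at most three of the input points on its boundary.
The farthest pair is P_2–P_6 with squared distance 722. The circle on this segment as diameter has centre (-0.5, 0.5) and r² = 722/4 = 180.5.
Check P_1: distance² to centre = 30.5 ≤ 180.5, so it lies inside.
All remaining points lie in this disk, and no smaller disk contains both endpoints, so this is the minimum enclosing circle.
The points at distance exactly r from the centre are P_2, P_6 — 2 points.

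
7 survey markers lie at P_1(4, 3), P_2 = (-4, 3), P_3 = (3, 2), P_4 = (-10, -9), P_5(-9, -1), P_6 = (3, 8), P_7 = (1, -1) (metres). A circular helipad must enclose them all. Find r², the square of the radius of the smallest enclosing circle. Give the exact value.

The farthest pair is P_4–P_6 with squared distance 458. The circle on this segment as diameter has centre (-3.5, -0.5) and r² = 458/4 = 114.5.
Check P_1: distance² to centre = 68.5 ≤ 114.5, so it lies inside.
All remaining points lie in this disk, and no smaller disk contains both endpoints, so this is the minimum enclosing circle.

114.5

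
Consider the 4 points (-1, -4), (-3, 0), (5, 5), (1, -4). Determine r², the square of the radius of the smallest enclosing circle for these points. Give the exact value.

29.25

A smallest enclosing disk is always determined by at most three of the input points on its boundary.
The farthest pair is (-1, -4)–(5, 5) with squared distance 117. The circle on this segment as diameter has centre (2, 0.5) and r² = 117/4 = 29.25.
Check (-3, 0): distance² to centre = 25.25 ≤ 29.25, so it lies inside.
All remaining points lie in this disk, and no smaller disk contains both endpoints, so this is the minimum enclosing circle.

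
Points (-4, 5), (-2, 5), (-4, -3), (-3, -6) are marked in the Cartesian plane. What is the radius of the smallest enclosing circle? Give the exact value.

A smallest enclosing disk is always determined by at most three of the input points on its boundary.
The minimum enclosing circle is determined by three boundary points: (-4, 5), (-2, 5), (-3, -6).
Their circumcentre is (-3, -5/11) with r² = 3721/121.
The farthest remaining point (-4, -3) is at distance² 905/121 ≤ 3721/121.
r = √(3721/121) = 61/11.

61/11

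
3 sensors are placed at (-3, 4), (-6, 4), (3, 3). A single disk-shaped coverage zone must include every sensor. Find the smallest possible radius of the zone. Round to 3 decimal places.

4.528

Call the three points A, B, C in the order given.
Side lengths²: AB² = 9, AC² = 37, BC² = 82.
Since BC² = 82 ≥ 37 + 9 = 46, the angle opposite BC is not acute, so the smallest enclosing circle has BC as diameter.
Centre = midpoint of BC = (-1.5, 3.5), r² = 82/4 = 20.5.
r = √(20.5) ≈ 4.528.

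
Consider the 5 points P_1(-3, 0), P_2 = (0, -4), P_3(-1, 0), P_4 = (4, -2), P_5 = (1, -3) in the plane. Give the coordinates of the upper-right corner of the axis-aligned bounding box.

x-range [-3, 4], y-range [-4, 0].
The upper-right corner is (4, 0).

(4, 0)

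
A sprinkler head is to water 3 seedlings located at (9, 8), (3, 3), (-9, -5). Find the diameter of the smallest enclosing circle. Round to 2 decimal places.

Call the three points A, B, C in the order given.
Side lengths²: AB² = 61, AC² = 493, BC² = 208.
Since AC² = 493 ≥ 208 + 61 = 269, the angle opposite AC is not acute, so the smallest enclosing circle has AC as diameter.
Centre = midpoint of AC = (0, 1.5), r² = 493/4 = 123.25.
Diameter = 2r = 2√(123.25) ≈ 22.20.

22.20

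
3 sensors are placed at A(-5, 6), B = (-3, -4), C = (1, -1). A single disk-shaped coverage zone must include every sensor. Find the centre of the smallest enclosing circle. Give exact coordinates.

(-169/46, 49/46)

Side lengths²: AB² = 104, AC² = 85, BC² = 25.
Since AB² = 104 < 85 + 25 = 110, the triangle is acute, so the smallest enclosing circle is the circumcircle.
Circumcentre = (-169/46, 49/46), r² = 27625/1058.
Centre = (-169/46, 49/46).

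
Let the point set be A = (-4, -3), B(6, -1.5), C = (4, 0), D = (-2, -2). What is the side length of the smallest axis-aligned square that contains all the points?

The bounding box has width 10 and height 3.
An axis-aligned square enclosing the set must have side ≥ max(width, height).
So the minimum side is max(10, 3) = 10.

10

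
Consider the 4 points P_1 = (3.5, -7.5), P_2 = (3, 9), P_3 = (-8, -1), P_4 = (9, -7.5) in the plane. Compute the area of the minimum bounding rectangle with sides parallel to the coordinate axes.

280.5

x ranges over [-8, 9], width 17.
y ranges over [-7.5, 9], height 16.5.
Area = 17 × 16.5 = 280.5.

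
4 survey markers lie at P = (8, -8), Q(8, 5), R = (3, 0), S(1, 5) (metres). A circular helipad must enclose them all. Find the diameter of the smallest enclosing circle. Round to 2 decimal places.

A smallest enclosing disk is always determined by at most three of the input points on its boundary.
The farthest pair is P–S with squared distance 218. The circle on this segment as diameter has centre (4.5, -1.5) and r² = 218/4 = 54.5.
Check Q: distance² to centre = 54.5 ≤ 54.5, so it lies inside.
All remaining points lie in this disk, and no smaller disk contains both endpoints, so this is the minimum enclosing circle.
Diameter = 2r = 2√(54.5) ≈ 14.76.

14.76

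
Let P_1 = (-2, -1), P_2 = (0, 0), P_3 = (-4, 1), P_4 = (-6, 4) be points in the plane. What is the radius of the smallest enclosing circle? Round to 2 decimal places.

A smallest enclosing disk is always determined by at most three of the input points on its boundary.
The farthest pair is P_2–P_4 with squared distance 52. The circle on this segment as diameter has centre (-3, 2) and r² = 52/4 = 13.
Check P_1: distance² to centre = 10 ≤ 13, so it lies inside.
All remaining points lie in this disk, and no smaller disk contains both endpoints, so this is the minimum enclosing circle.
r = √13 ≈ 3.61.

3.61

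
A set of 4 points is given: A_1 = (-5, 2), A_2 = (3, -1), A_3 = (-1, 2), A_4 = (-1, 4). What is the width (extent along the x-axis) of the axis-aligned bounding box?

max x = 3, min x = -5, so width = 8.

8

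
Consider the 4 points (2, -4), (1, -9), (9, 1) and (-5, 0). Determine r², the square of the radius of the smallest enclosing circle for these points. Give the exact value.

The minimum enclosing circle is determined by three boundary points: (1, -9), (9, 1), (-5, 0).
Their circumcentre is (95/44, -19/11) with r² = 105001/1936.
The farthest remaining point (2, -4) is at distance² 10049/1936 ≤ 105001/1936.

105001/1936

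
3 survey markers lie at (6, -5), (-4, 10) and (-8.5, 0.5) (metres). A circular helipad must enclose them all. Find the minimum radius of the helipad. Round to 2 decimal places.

Call the three points A, B, C in the order given.
Side lengths²: AB² = 325, AC² = 240.5, BC² = 110.5.
Since AB² = 325 < 240.5 + 110.5 = 351, the triangle is acute, so the smallest enclosing circle is the circumcircle.
Circumcentre = (0.4, 2.1), r² = 81.77.
r = √(81.77) ≈ 9.04.

9.04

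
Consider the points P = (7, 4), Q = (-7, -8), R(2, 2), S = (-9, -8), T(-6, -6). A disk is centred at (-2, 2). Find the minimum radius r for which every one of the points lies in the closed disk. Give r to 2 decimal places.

12.21

The required radius is the distance from (-2, 2) to the farthest point.
Squared distances: 85, 125, 16, 149, 80.
Maximum is 149, attained at S.
r = √149 ≈ 12.21.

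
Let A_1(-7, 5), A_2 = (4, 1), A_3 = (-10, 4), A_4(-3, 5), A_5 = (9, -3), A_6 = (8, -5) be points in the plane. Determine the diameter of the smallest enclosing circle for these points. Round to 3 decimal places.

20.248

The farthest pair is A_3–A_5 with squared distance 410. The circle on this segment as diameter has centre (-0.5, 0.5) and r² = 410/4 = 102.5.
Check A_1: distance² to centre = 62.5 ≤ 102.5, so it lies inside.
All remaining points lie in this disk, and no smaller disk contains both endpoints, so this is the minimum enclosing circle.
Diameter = 2r = 2√(102.5) ≈ 20.248.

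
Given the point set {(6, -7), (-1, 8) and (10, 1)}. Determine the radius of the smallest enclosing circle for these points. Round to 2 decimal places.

8.28

Call the three points A, B, C in the order given.
Side lengths²: AB² = 274, AC² = 80, BC² = 170.
Since AB² = 274 ≥ 170 + 80 = 250, the angle opposite AB is not acute, so the smallest enclosing circle has AB as diameter.
Centre = midpoint of AB = (2.5, 0.5), r² = 274/4 = 68.5.
r = √(68.5) ≈ 8.28.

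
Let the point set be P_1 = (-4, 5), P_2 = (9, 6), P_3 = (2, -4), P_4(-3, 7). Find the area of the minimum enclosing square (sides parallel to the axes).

The bounding box has width 13 and height 11.
An axis-aligned square enclosing the set must have side ≥ max(width, height).
So the minimum side is max(13, 11) = 13.
Area = 13² = 169.

169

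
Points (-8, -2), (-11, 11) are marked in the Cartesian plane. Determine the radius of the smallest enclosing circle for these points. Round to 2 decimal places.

The smallest circle enclosing two points has them as diameter endpoints.
Centre = midpoint = (-9.5, 4.5); r² = |(-8, -2)−(-11, 11)|²/4 = 178/4 = 44.5.
r = √(44.5) ≈ 6.67.

6.67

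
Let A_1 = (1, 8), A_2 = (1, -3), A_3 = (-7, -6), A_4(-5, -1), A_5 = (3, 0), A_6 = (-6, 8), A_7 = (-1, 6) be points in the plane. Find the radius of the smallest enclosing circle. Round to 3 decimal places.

The farthest pair is A_1–A_3 with squared distance 260. The circle on this segment as diameter has centre (-3, 1) and r² = 260/4 = 65.
Check A_2: distance² to centre = 32 ≤ 65, so it lies inside.
All remaining points lie in this disk, and no smaller disk contains both endpoints, so this is the minimum enclosing circle.
r = √65 ≈ 8.062.

8.062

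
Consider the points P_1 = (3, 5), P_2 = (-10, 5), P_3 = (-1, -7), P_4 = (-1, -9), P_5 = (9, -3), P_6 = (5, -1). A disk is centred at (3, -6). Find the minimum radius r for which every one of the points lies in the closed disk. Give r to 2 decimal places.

The required radius is the distance from (3, -6) to the farthest point.
Squared distances: 121, 290, 17, 25, 45, 29.
Maximum is 290, attained at P_2.
r = √290 ≈ 17.03.

17.03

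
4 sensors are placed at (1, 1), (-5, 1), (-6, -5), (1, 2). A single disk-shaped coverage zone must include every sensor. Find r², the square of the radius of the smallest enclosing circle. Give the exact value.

24.5

A smallest enclosing disk is always determined by at most three of the input points on its boundary.
The farthest pair is (-6, -5)–(1, 2) with squared distance 98. The circle on this segment as diameter has centre (-2.5, -1.5) and r² = 98/4 = 24.5.
Check (1, 1): distance² to centre = 18.5 ≤ 24.5, so it lies inside.
All remaining points lie in this disk, and no smaller disk contains both endpoints, so this is the minimum enclosing circle.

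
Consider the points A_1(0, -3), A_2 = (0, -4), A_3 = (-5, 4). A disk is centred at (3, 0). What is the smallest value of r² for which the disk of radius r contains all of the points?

The required radius is the distance from (3, 0) to the farthest point.
Squared distances: 18, 25, 80.
Maximum is 80, attained at A_3.

80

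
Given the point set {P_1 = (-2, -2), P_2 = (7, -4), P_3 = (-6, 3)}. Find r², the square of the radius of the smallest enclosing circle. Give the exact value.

Side lengths²: P_1P_2² = 85, P_1P_3² = 41, P_2P_3² = 218.
Since P_2P_3² = 218 ≥ 85 + 41 = 126, the angle opposite P_2P_3 is not acute, so the smallest enclosing circle has P_2P_3 as diameter.
Centre = midpoint of P_2P_3 = (0.5, -0.5), r² = 218/4 = 54.5.

54.5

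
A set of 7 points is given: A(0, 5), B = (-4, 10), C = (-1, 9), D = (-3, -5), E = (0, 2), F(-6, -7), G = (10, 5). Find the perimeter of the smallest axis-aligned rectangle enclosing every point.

Width = max x − min x = 10 − (-6) = 16.
Height = max y − min y = 10 − (-7) = 17.
Perimeter = 2(16 + 17) = 66.

66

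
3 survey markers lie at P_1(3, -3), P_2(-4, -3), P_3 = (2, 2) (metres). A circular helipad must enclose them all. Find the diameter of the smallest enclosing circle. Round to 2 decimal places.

Side lengths²: P_1P_2² = 49, P_1P_3² = 26, P_2P_3² = 61.
Since P_2P_3² = 61 < 49 + 26 = 75, the triangle is acute, so the smallest enclosing circle is the circumcircle.
Circumcentre = (-0.5, -1.1), r² = 15.86.
Diameter = 2r = 2√(15.86) ≈ 7.96.

7.96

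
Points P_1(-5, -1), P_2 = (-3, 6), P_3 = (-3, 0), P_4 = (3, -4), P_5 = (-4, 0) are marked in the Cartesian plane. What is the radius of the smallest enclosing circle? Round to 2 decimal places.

5.83

By Welzl's lemma the MEC is supported by two points (diametrically opposite) or three points (on a circumcircle).
The farthest pair is P_2–P_4 with squared distance 136. The circle on this segment as diameter has centre (0, 1) and r² = 136/4 = 34.
Check P_1: distance² to centre = 29 ≤ 34, so it lies inside.
All remaining points lie in this disk, and no smaller disk contains both endpoints, so this is the minimum enclosing circle.
r = √34 ≈ 5.83.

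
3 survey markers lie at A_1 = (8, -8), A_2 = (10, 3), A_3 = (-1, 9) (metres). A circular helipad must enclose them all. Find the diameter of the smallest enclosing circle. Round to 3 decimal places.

Side lengths²: A_1A_2² = 125, A_1A_3² = 370, A_2A_3² = 157.
Since A_1A_3² = 370 ≥ 157 + 125 = 282, the angle opposite A_1A_3 is not acute, so the smallest enclosing circle has A_1A_3 as diameter.
Centre = midpoint of A_1A_3 = (3.5, 0.5), r² = 370/4 = 92.5.
Diameter = 2r = 2√(92.5) ≈ 19.235.

19.235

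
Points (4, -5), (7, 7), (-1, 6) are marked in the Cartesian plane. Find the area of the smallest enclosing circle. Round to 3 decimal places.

131.850

Call the three points A, B, C in the order given.
Side lengths²: AB² = 153, AC² = 146, BC² = 65.
Since AB² = 153 < 146 + 65 = 211, the triangle is acute, so the smallest enclosing circle is the circumcircle.
Circumcentre = (225/62, 91/62), r² = 80665/1922.
Area = π·r² = π·80665/1922 ≈ 131.850.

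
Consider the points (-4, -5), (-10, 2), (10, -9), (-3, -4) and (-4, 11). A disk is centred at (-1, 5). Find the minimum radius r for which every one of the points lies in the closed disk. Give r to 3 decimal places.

The required radius is the distance from (-1, 5) to the farthest point.
Squared distances: 109, 90, 317, 85, 45.
Maximum is 317, attained at (10, -9).
r = √317 ≈ 17.804.

17.804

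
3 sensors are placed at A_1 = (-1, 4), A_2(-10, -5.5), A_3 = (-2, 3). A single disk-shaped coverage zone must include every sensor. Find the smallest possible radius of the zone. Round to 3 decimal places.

6.543

Side lengths²: A_1A_2² = 171.25, A_1A_3² = 2, A_2A_3² = 136.25.
Since A_1A_2² = 171.25 ≥ 136.25 + 2 = 138.25, the angle opposite A_1A_2 is not acute, so the smallest enclosing circle has A_1A_2 as diameter.
Centre = midpoint of A_1A_2 = (-5.5, -0.75), r² = 171.25/4 = 42.8125.
r = √(42.8125) ≈ 6.543.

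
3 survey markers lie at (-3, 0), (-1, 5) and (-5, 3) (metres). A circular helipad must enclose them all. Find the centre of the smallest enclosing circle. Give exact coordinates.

(-2.3125, 2.625)

Call the three points A, B, C in the order given.
Side lengths²: AB² = 29, AC² = 13, BC² = 20.
Since AB² = 29 < 20 + 13 = 33, the triangle is acute, so the smallest enclosing circle is the circumcircle.
Circumcentre = (-2.3125, 2.625), r² = 7.36328125.
Centre = (-2.3125, 2.625).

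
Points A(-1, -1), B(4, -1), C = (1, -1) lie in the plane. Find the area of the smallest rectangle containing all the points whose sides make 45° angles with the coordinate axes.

12.5

In coordinates u = x + y, v = x − y the rectangle is axis-aligned; the map (x,y)→(u,v) scales areas by 2.
u-values: -2, 3, 0; range = 3 − (-2) = 5.
v-values: 0, 5, 2; range = 5 − 0 = 5.
Area = (5 × 5) / 2 = 12.5.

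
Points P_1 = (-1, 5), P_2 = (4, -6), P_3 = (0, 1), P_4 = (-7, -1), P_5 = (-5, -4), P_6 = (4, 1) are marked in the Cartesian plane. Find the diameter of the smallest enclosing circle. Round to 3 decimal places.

12.905

The minimum enclosing circle of a finite set is fixed by two of the points (as a diameter) or three (as a circumcircle).
The minimum enclosing circle is determined by three boundary points: P_1, P_2, P_4.
Their circumcentre is (-0.5625, -1.4375) with r² = 41.6328125.
The farthest remaining point P_6 is at distance² 26.7578125 ≤ 41.6328125.
Diameter = 2r = 2√(41.6328125) ≈ 12.905.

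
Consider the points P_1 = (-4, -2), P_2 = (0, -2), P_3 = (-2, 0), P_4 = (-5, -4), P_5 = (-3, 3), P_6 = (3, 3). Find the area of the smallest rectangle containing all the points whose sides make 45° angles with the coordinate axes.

60

In coordinates u = x + y, v = x − y the rectangle is axis-aligned; the map (x,y)→(u,v) scales areas by 2.
u-values: -6, -2, -2, -9, 0, 6; range = 6 − (-9) = 15.
v-values: -2, 2, -2, -1, -6, 0; range = 2 − (-6) = 8.
Area = (15 × 8) / 2 = 60.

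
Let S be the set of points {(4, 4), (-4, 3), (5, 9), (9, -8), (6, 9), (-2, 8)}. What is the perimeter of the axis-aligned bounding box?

Width = max x − min x = 9 − (-4) = 13.
Height = max y − min y = 9 − (-8) = 17.
Perimeter = 2(13 + 17) = 60.

60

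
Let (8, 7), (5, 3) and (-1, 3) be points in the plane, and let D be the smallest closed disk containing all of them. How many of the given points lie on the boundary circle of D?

2

Call the three points A, B, C in the order given.
Side lengths²: AB² = 25, AC² = 97, BC² = 36.
Since AC² = 97 ≥ 36 + 25 = 61, the angle opposite AC is not acute, so the smallest enclosing circle has AC as diameter.
Centre = midpoint of AC = (3.5, 5), r² = 97/4 = 24.25.
The points at distance exactly r from the centre are (8, 7), (-1, 3) — 2 points.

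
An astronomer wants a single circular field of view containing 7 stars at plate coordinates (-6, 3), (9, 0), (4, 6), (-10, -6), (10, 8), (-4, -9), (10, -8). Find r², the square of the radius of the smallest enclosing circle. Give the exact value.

By Welzl's lemma the MEC is supported by two points (diametrically opposite) or three points (on a circumcircle).
The minimum enclosing circle is determined by three boundary points: (-10, -6), (10, 8), (10, -8).
Their circumcentre is (0.7, 0) with r² = 150.49.
The farthest remaining point (-4, -9) is at distance² 103.09 ≤ 150.49.

150.49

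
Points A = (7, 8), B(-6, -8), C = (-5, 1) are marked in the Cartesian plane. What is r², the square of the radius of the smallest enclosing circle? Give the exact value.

Side lengths²: AB² = 425, AC² = 193, BC² = 82.
Since AB² = 425 ≥ 193 + 82 = 275, the angle opposite AB is not acute, so the smallest enclosing circle has AB as diameter.
Centre = midpoint of AB = (0.5, 0), r² = 425/4 = 106.25.

106.25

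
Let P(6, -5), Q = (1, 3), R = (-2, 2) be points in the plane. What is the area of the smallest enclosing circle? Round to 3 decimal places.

Side lengths²: PQ² = 89, PR² = 113, QR² = 10.
Since PR² = 113 ≥ 89 + 10 = 99, the angle opposite PR is not acute, so the smallest enclosing circle has PR as diameter.
Centre = midpoint of PR = (2, -1.5), r² = 113/4 = 28.25.
Area = π·r² = π·28.25 ≈ 88.750.

88.750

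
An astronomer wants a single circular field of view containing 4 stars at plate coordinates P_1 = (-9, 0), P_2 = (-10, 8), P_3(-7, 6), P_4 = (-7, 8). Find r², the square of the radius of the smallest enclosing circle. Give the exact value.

17.265625

By Welzl's lemma the MEC is supported by two points (diametrically opposite) or three points (on a circumcircle).
The minimum enclosing circle is determined by three boundary points: P_1, P_2, P_4.
Their circumcentre is (-8.5, 4.125) with r² = 17.265625.
The farthest remaining point P_3 is at distance² 5.765625 ≤ 17.265625.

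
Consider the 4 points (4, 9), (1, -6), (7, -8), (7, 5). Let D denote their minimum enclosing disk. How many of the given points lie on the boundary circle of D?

The farthest pair is (4, 9)–(7, -8) with squared distance 298. The circle on this segment as diameter has centre (5.5, 0.5) and r² = 298/4 = 74.5.
Check (1, -6): distance² to centre = 62.5 ≤ 74.5, so it lies inside.
All remaining points lie in this disk, and no smaller disk contains both endpoints, so this is the minimum enclosing circle.
The points at distance exactly r from the centre are (4, 9), (7, -8) — 2 points.

2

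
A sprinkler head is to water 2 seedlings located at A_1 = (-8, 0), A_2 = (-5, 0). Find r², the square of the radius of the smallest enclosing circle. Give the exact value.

The smallest circle enclosing two points has them as diameter endpoints.
Centre = midpoint = (-6.5, 0); r² = |A_1A_2|²/4 = 9/4 = 2.25.

2.25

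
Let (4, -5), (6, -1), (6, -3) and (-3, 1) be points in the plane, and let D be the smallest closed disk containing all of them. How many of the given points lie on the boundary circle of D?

A smallest enclosing disk is always determined by at most three of the input points on its boundary.
The farthest pair is (6, -3)–(-3, 1) with squared distance 97. The circle on this segment as diameter has centre (1.5, -1) and r² = 97/4 = 24.25.
Check (4, -5): distance² to centre = 22.25 ≤ 24.25, so it lies inside.
All remaining points lie in this disk, and no smaller disk contains both endpoints, so this is the minimum enclosing circle.
The points at distance exactly r from the centre are (6, -3), (-3, 1) — 2 points.

2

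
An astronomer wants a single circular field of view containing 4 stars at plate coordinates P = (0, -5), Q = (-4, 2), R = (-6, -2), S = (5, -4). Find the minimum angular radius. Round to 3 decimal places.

The minimum enclosing circle is determined by three boundary points: Q, R, S.
Their circumcentre is (-0.375, -2.3125) with r² = 31.73828125.
The farthest remaining point P is at distance² 7.36328125 ≤ 31.73828125.
r = √(31.73828125) ≈ 5.634.

5.634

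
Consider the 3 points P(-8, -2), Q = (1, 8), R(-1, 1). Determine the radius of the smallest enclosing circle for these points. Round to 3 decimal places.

Side lengths²: PQ² = 181, PR² = 58, QR² = 53.
Since PQ² = 181 ≥ 58 + 53 = 111, the angle opposite PQ is not acute, so the smallest enclosing circle has PQ as diameter.
Centre = midpoint of PQ = (-3.5, 3), r² = 181/4 = 45.25.
r = √(45.25) ≈ 6.727.

6.727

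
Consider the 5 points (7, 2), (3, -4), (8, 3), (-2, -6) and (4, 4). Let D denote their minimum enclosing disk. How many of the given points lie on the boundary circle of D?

A smallest enclosing disk is always determined by at most three of the input points on its boundary.
The farthest pair is (8, 3)–(-2, -6) with squared distance 181. The circle on this segment as diameter has centre (3, -1.5) and r² = 181/4 = 45.25.
Check (7, 2): distance² to centre = 28.25 ≤ 45.25, so it lies inside.
All remaining points lie in this disk, and no smaller disk contains both endpoints, so this is the minimum enclosing circle.
The points at distance exactly r from the centre are (8, 3), (-2, -6) — 2 points.

2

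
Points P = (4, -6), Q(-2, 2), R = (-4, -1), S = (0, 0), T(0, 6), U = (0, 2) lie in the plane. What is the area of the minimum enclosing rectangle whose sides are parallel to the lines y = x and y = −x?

88

In coordinates u = x + y, v = x − y the rectangle is axis-aligned; the map (x,y)→(u,v) scales areas by 2.
u-values: -2, 0, -5, 0, 6, 2; range = 6 − (-5) = 11.
v-values: 10, -4, -3, 0, -6, -2; range = 10 − (-6) = 16.
Area = (11 × 16) / 2 = 88.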